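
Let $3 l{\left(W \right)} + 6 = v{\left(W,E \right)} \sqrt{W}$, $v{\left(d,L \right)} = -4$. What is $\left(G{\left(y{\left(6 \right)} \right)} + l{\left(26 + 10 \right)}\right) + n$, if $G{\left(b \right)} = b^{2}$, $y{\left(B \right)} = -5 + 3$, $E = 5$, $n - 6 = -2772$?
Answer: $-2772$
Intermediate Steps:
$n = -2766$ ($n = 6 - 2772 = -2766$)
$l{\left(W \right)} = -2 - \frac{4 \sqrt{W}}{3}$ ($l{\left(W \right)} = -2 + \frac{\left(-4\right) \sqrt{W}}{3} = -2 - \frac{4 \sqrt{W}}{3}$)
$y{\left(B \right)} = -2$
$\left(G{\left(y{\left(6 \right)} \right)} + l{\left(26 + 10 \right)}\right) + n = \left(\left(-2\right)^{2} - \left(2 + \frac{4 \sqrt{26 + 10}}{3}\right)\right) - 2766 = \left(4 - \left(2 + \frac{4 \sqrt{36}}{3}\right)\right) - 2766 = \left(4 - 10\right) - 2766 = -6 - 2766 = -2772$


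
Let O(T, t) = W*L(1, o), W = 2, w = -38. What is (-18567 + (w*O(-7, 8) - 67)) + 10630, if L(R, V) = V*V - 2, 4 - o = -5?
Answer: -14008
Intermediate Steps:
o = 9 (o = 4 - 1*(-5) = 4 + 5 = 9)
L(R, V) = -2 + V² (L(R, V) = V² - 2 = -2 + V²)
O(T, t) = 158 (O(T, t) = 2*(-2 + 9²) = 2*(-2 + 81) = 2*79 = 158)
(-18567 + (w*O(-7, 8) - 67)) + 10630 = (-18567 + (-38*158 - 67)) + 10630 = (-18567 + (-6004 - 67)) + 10630 = (-18567 - 6071) + 10630 = -24638 + 10630 = -14008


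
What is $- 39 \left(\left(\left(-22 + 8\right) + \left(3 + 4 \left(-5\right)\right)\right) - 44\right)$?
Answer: $2925$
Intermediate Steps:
$- 39 \left(\left(\left(-22 + 8\right) + \left(3 + 4 \left(-5\right)\right)\right) - 44\right) = - 39 \left(\left(-14 + \left(3 - 20\right)\right) - 44\right) = - 39 \left(\left(-14 - 17\right) - 44\right) = - 39 \left(-31 - 44\right) = \left(-39\right) \left(-75\right) = 2925$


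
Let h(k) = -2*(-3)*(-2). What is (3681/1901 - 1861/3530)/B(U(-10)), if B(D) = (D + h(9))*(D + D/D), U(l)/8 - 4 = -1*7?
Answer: 9456169/5556318840 ≈ 0.0017019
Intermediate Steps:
U(l) = -24 (U(l) = 32 + 8*(-1*7) = 32 + 8*(-7) = 32 - 56 = -24)
h(k) = -12 (h(k) = 6*(-2) = -12)
B(D) = (1 + D)*(-12 + D) (B(D) = (D - 12)*(D + D/D) = (-12 + D)*(D + 1) = (-12 + D)*(1 + D) = (1 + D)*(-12 + D))
(3681/1901 - 1861/3530)/B(U(-10)) = (3681/1901 - 1861/3530)/(-12 + (-24)**2 - 11*(-24)) = (3681*(1/1901) - 1861*1/3530)/(-12 + 576 + 264) = (3681/1901 - 1861/3530)/828 = (9456169/6710530)*(1/828) = 9456169/5556318840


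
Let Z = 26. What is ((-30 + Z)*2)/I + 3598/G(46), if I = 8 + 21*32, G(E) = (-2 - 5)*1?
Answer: -43691/85 ≈ -514.01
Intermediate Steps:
G(E) = -7 (G(E) = -7*1 = -7)
I = 680 (I = 8 + 672 = 680)
((-30 + Z)*2)/I + 3598/G(46) = ((-30 + 26)*2)/680 + 3598/(-7) = -4*2*(1/680) + 3598*(-⅐) = -8*1/680 - 514 = -1/85 - 514 = -43691/85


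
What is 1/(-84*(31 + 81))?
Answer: -1/9408 ≈ -0.00010629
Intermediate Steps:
1/(-84*(31 + 81)) = 1/(-84*112) = 1/(-9408) = -1/9408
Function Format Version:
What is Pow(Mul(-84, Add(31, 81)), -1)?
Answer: Rational(-1, 9408) ≈ -0.00010629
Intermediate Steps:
Pow(Mul(-84, Add(31, 81)), -1) = Pow(Mul(-84, 112), -1) = Pow(-9408, -1) = Rational(-1, 9408)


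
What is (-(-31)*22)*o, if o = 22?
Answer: 15004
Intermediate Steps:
(-(-31)*22)*o = -(-31)*22*22 = -31*(-22)*22 = 682*22 = 15004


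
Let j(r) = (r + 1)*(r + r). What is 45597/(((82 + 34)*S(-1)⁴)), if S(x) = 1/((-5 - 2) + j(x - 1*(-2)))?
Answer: 3693357/116 ≈ 31839.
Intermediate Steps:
j(r) = 2*r*(1 + r) (j(r) = (1 + r)*(2*r) = 2*r*(1 + r))
S(x) = 1/(-7 + 2*(2 + x)*(3 + x)) (S(x) = 1/((-5 - 2) + 2*(x - 1*(-2))*(1 + (x - 1*(-2)))) = 1/(-7 + 2*(x + 2)*(1 + (x + 2))) = 1/(-7 + 2*(2 + x)*(1 + (2 + x))) = 1/(-7 + 2*(2 + x)*(3 + x)))
45597/(((82 + 34)*S(-1)⁴)) = 45597/(((82 + 34)*(1/(-7 + 2*(2 - 1)*(3 - 1)))⁴)) = 45597/((116*(1/(-7 + 2*1*2))⁴)) = 45597/((116*(1/(-7 + 4))⁴)) = 45597/((116*(1/(-3))⁴)) = 45597/((116*(-⅓)⁴)) = 45597/((116*(1/81))) = 45597/(116/81) = 45597*(81/116) = 3693357/116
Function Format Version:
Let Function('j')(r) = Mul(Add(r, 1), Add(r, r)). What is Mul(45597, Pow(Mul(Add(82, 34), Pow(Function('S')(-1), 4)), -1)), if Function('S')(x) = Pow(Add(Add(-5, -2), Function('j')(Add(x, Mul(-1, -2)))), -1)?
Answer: Rational(3693357, 116) ≈ 31839.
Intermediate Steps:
Function('j')(r) = Mul(2, r, Add(1, r)) (Function('j')(r) = Mul(Add(1, r), Mul(2, r)) = Mul(2, r, Add(1, r)))
Function('S')(x) = Pow(Add(-7, Mul(2, Add(2, x), Add(3, x))), -1) (Function('S')(x) = Pow(Add(Add(-5, -2), Mul(2, Add(x, Mul(-1, -2)), Add(1, Add(x, Mul(-1, -2))))), -1) = Pow(Add(-7, Mul(2, Add(x, 2), Add(1, Add(x, 2)))), -1) = Pow(Add(-7, Mul(2, Add(2, x), Add(1, Add(2, x)))), -1) = Pow(Add(-7, Mul(2, Add(2, x), Add(3, x))), -1))
Mul(45597, Pow(Mul(Add(82, 34), Pow(Function('S')(-1), 4)), -1)) = Mul(45597, Pow(Mul(Add(82, 34), Pow(Pow(Add(-7, Mul(2, Add(2, -1), Add(3, -1))), -1), 4)), -1)) = Mul(45597, Pow(Mul(116, Pow(Pow(Add(-7, Mul(2, 1, 2)), -1), 4)), -1)) = Mul(45597, Pow(Mul(116, Pow(Pow(Add(-7, 4), -1), 4)), -1)) = Mul(45597, Pow(Mul(116, Pow(Pow(-3, -1), 4)), -1)) = Mul(45597, Pow(Mul(116, Pow(Rational(-1, 3), 4)), -1)) = Mul(45597, Pow(Mul(116, Rational(1, 81)), -1)) = Mul(45597, Pow(Rational(116, 81), -1)) = Mul(45597, Rational(81, 116)) = Rational(3693357, 116)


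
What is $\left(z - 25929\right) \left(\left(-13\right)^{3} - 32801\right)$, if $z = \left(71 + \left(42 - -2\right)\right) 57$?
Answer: $678051252$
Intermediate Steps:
$z = 6555$ ($z = \left(71 + \left(42 + 2\right)\right) 57 = \left(71 + 44\right) 57 = 115 \cdot 57 = 6555$)
$\left(z - 25929\right) \left(\left(-13\right)^{3} - 32801\right) = \left(6555 - 25929\right) \left(\left(-13\right)^{3} - 32801\right) = - 19374 \left(-2197 - 32801\right) = \left(-19374\right) \left(-34998\right) = 678051252$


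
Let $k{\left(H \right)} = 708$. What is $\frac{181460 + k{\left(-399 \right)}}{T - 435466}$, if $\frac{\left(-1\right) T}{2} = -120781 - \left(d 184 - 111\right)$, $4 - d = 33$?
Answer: $- \frac{91084}{102399} \approx -0.8895$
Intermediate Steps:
$d = -29$ ($d = 4 - 33 = -29$)
$T = 230668$ ($T = - 2 \left(-120781 - \left(\left(-29\right) 184 - 111\right)\right) = - 2 \left(-120781 - \left(-5336 - 111\right)\right) = - 2 \left(-120781 - -5447\right) = - 2 \left(-120781 + 5447\right) = \left(-2\right) \left(-115334\right) = 230668$)
$\frac{181460 + k{\left(-399 \right)}}{T - 435466} = \frac{181460 + 708}{230668 - 435466} = \frac{182168}{-204798} = 182168 \left(- \frac{1}{204798}\right) = - \frac{91084}{102399}$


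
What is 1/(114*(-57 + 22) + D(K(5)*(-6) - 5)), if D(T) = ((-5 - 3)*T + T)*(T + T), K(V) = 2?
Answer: -1/8036 ≈ -0.00012444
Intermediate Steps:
D(T) = -14*T² (D(T) = (-8*T + T)*(2*T) = (-7*T)*(2*T) = -14*T²)
1/(114*(-57 + 22) + D(K(5)*(-6) - 5)) = 1/(114*(-57 + 22) - 14*(2*(-6) - 5)²) = 1/(114*(-35) - 14*(-12 - 5)²) = 1/(-3990 - 14*(-17)²) = 1/(-3990 - 14*289) = 1/(-3990 - 4046) = 1/(-8036) = -1/8036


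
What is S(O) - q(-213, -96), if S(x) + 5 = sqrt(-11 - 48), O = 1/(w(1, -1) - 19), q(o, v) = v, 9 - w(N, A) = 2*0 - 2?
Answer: 91 + I*sqrt(59) ≈ 91.0 + 7.6811*I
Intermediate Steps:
w(N, A) = 11 (w(N, A) = 9 - (2*0 - 2) = 9 - (0 - 2) = 9 - 1*(-2) = 9 + 2 = 11)
O = -1/8 (O = 1/(11 - 19) = 1/(-8) = -1/8 ≈ -0.12500)
S(x) = -5 + I*sqrt(59) (S(x) = -5 + sqrt(-11 - 48) = -5 + sqrt(-59) = -5 + I*sqrt(59))
S(O) - q(-213, -96) = (-5 + I*sqrt(59)) - 1*(-96) = (-5 + I*sqrt(59)) + 96 = 91 + I*sqrt(59)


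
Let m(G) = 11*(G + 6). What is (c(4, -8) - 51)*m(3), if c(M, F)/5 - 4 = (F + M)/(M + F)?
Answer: -2574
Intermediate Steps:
m(G) = 66 + 11*G (m(G) = 11*(6 + G) = 66 + 11*G)
c(M, F) = 25 (c(M, F) = 20 + 5*((F + M)/(M + F)) = 20 + 5*((F + M)/(F + M)) = 20 + 5*1 = 20 + 5 = 25)
(c(4, -8) - 51)*m(3) = (25 - 51)*(66 + 11*3) = -26*(66 + 33) = -26*99 = -2574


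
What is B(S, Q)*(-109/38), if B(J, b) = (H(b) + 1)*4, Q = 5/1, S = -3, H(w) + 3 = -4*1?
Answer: 1308/19 ≈ 68.842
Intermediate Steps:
H(w) = -7 (H(w) = -3 - 4*1 = -3 - 4 = -7)
Q = 5 (Q = 5*1 = 5)
B(J, b) = -24 (B(J, b) = (-7 + 1)*4 = -6*4 = -24)
B(S, Q)*(-109/38) = -(-2616)/38 = -24*(-109/38) = 1308/19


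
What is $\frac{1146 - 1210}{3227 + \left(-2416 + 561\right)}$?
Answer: $- \frac{16}{343} \approx -0.046647$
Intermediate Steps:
$\frac{1146 - 1210}{3227 + \left(-2416 + 561\right)} = - \frac{64}{3227 - 1855} = - \frac{64}{1372} = \left(-64\right) \frac{1}{1372} = - \frac{16}{343}$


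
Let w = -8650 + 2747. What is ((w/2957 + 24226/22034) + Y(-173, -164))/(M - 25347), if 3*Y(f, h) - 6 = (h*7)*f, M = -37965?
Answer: -1617520937615/1546899041196 ≈ -1.0457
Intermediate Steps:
w = -5903
Y(f, h) = 2 + 7*f*h/3 (Y(f, h) = 2 + ((h*7)*f)/3 = 2 + ((7*h)*f)/3 = 2 + (7*f*h)/3 = 2 + 7*f*h/3)
((w/2957 + 24226/22034) + Y(-173, -164))/(M - 25347) = ((-5903/2957 + 24226/22034) + (2 + (7/3)*(-173)*(-164)))/(-37965 - 25347) = ((-5903*1/2957 + 24226*(1/22034)) + (2 + 198604/3))/(-63312) = ((-5903/2957 + 12113/11017) + 198610/3)*(-1/63312) = (-29215210/32577269 + 198610/3)*(-1/63312) = (6470083750460/97731807)*(-1/63312) = -1617520937615/1546899041196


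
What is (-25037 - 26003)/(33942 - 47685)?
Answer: 51040/13743 ≈ 3.7139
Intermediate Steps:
(-25037 - 26003)/(33942 - 47685) = -51040/(-13743) = -51040*(-1/13743) = 51040/13743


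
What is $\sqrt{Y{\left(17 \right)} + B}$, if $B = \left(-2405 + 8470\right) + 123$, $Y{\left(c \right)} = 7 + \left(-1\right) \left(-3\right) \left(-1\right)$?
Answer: $12 \sqrt{43} \approx 78.689$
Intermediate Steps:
$Y{\left(c \right)} = 4$ ($Y{\left(c \right)} = 7 + 3 \left(-1\right) = 7 - 3 = 4$)
$B = 6188$ ($B = 6065 + 123 = 6188$)
$\sqrt{Y{\left(17 \right)} + B} = \sqrt{4 + 6188} = \sqrt{6192} = 12 \sqrt{43}$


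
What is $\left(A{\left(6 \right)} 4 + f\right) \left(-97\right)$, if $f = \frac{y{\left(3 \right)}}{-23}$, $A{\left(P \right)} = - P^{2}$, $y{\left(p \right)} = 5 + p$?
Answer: $\frac{322040}{23} \approx 14002.0$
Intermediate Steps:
$f = - \frac{8}{23}$ ($f = \frac{5 + 3}{-23} = 8 \left(- \frac{1}{23}\right) = - \frac{8}{23} \approx -0.34783$)
$\left(A{\left(6 \right)} 4 + f\right) \left(-97\right) = \left(- 6^{2} \cdot 4 - \frac{8}{23}\right) \left(-97\right) = \left(\left(-1\right) 36 \cdot 4 - \frac{8}{23}\right) \left(-97\right) = \left(\left(-36\right) 4 - \frac{8}{23}\right) \left(-97\right) = \left(-144 - \frac{8}{23}\right) \left(-97\right) = \left(- \frac{3320}{23}\right) \left(-97\right) = \frac{322040}{23}$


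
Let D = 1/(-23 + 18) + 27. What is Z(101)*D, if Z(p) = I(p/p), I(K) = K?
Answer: 134/5 ≈ 26.800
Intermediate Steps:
Z(p) = 1 (Z(p) = p/p = 1)
D = 134/5 (D = 1/(-5) + 27 = -1/5 + 27 = 134/5 ≈ 26.800)
Z(101)*D = 1*(134/5) = 134/5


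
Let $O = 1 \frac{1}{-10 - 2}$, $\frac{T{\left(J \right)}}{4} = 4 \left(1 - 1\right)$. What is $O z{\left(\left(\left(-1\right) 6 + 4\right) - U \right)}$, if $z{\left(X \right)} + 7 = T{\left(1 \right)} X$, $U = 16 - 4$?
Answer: $\frac{7}{12} \approx 0.58333$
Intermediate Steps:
$U = 12$ ($U = 16 - 4 = 12$)
$T{\left(J \right)} = 0$ ($T{\left(J \right)} = 4 \cdot 4 \left(1 - 1\right) = 4 \cdot 4 \cdot 0 = 4 \cdot 0 = 0$)
$z{\left(X \right)} = -7$ ($z{\left(X \right)} = -7 + 0 X = -7 + 0 = -7$)
$O = - \frac{1}{12}$ ($O = 1 \frac{1}{-12} = 1 \left(- \frac{1}{12}\right) = - \frac{1}{12} \approx -0.083333$)
$O z{\left(\left(\left(-1\right) 6 + 4\right) - U \right)} = \left(- \frac{1}{12}\right) \left(-7\right) = \frac{7}{12}$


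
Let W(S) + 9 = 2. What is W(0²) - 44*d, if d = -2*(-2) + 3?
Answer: -315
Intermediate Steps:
W(S) = -7 (W(S) = -9 + 2 = -7)
d = 7 (d = 4 + 3 = 7)
W(0²) - 44*d = -7 - 44*7 = -7 - 308 = -315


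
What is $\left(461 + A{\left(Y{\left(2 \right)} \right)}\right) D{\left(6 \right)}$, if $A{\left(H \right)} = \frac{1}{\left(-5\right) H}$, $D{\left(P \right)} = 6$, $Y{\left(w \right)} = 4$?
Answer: $\frac{27657}{10} \approx 2765.7$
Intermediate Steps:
$A{\left(H \right)} = - \frac{1}{5 H}$
$\left(461 + A{\left(Y{\left(2 \right)} \right)}\right) D{\left(6 \right)} = \left(461 - \frac{1}{5 \cdot 4}\right) 6 = \left(461 - \frac{1}{20}\right) 6 = \frac{9219}{20} \cdot 6 = \frac{27657}{10}$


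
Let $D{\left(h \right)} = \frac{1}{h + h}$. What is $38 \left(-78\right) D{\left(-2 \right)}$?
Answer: $741$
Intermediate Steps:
$D{\left(h \right)} = \frac{1}{2 h}$
$38 \left(-78\right) D{\left(-2 \right)} = 38 \left(-78\right) \frac{1}{2 \left(-2\right)} = - 2964 \cdot \frac{1}{2} \left(- \frac{1}{2}\right) = \left(-2964\right) \left(- \frac{1}{4}\right) = 741$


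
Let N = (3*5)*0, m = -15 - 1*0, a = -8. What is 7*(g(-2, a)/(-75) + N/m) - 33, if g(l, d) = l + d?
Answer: -481/15 ≈ -32.067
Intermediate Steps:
m = -15 (m = -15 + 0 = -15)
g(l, d) = d + l
N = 0 (N = 15*0 = 0)
7*(g(-2, a)/(-75) + N/m) - 33 = 7*((-8 - 2)/(-75) + 0/(-15)) - 33 = 7*(-10*(-1/75) + 0*(-1/15)) - 33 = 7*(2/15 + 0) - 33 = 7*(2/15) - 33 = 14/15 - 33 = -481/15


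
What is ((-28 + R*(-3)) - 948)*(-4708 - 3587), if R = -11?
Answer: 7822185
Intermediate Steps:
((-28 + R*(-3)) - 948)*(-4708 - 3587) = ((-28 - 11*(-3)) - 948)*(-4708 - 3587) = ((-28 + 33) - 948)*(-8295) = (5 - 948)*(-8295) = -943*(-8295) = 7822185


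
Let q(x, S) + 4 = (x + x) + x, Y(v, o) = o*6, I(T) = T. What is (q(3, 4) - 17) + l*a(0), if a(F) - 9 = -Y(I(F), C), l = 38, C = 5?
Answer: -810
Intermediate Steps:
Y(v, o) = 6*o
q(x, S) = -4 + 3*x (q(x, S) = -4 + ((x + x) + x) = -4 + (2*x + x) = -4 + 3*x)
a(F) = -21 (a(F) = 9 - 6*5 = 9 - 1*30 = 9 - 30 = -21)
(q(3, 4) - 17) + l*a(0) = ((-4 + 3*3) - 17) + 38*(-21) = ((-4 + 9) - 17) - 798 = (5 - 17) - 798 = -12 - 798 = -810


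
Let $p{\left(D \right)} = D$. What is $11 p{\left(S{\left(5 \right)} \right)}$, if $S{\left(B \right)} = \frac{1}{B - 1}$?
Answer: $\frac{11}{4} \approx 2.75$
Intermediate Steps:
$S{\left(B \right)} = \frac{1}{-1 + B}$
$11 p{\left(S{\left(5 \right)} \right)} = \frac{11}{-1 + 5} = \frac{11}{4}$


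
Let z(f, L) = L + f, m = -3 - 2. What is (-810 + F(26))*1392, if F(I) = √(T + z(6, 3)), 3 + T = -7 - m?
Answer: -1124736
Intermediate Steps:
m = -5
T = -5 (T = -3 + (-7 - 1*(-5)) = -3 + (-7 + 5) = -3 - 2 = -5)
F(I) = 2 (F(I) = √(-5 + (3 + 6)) = √(-5 + 9) = √4 = 2)
(-810 + F(26))*1392 = (-810 + 2)*1392 = -808*1392 = -1124736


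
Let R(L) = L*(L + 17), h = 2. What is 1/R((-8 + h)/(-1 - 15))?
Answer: 64/417 ≈ 0.15348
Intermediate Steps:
R(L) = L*(17 + L)
1/R((-8 + h)/(-1 - 15)) = 1/(((-8 + 2)/(-1 - 15))*(17 + (-8 + 2)/(-1 - 15))) = 1/((-6/(-16))*(17 - 6/(-16))) = 1/((-6*(-1/16))*(17 - 6*(-1/16))) = 1/(3*(17 + 3/8)/8) = 1/((3/8)*(139/8)) = 1/(417/64) = 64/417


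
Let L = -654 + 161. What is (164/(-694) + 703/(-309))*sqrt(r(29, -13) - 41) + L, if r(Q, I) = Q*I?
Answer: -493 - 269279*I*sqrt(418)/107223 ≈ -493.0 - 51.346*I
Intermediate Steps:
r(Q, I) = I*Q
L = -493
(164/(-694) + 703/(-309))*sqrt(r(29, -13) - 41) + L = (164/(-694) + 703/(-309))*sqrt(-13*29 - 41) - 493 = (164*(-1/694) + 703*(-1/309))*sqrt(-377 - 41) - 493 = (-82/347 - 703/309)*sqrt(-418) - 493 = -269279*I*sqrt(418)/107223 - 493 = -493 - 269279*I*sqrt(418)/107223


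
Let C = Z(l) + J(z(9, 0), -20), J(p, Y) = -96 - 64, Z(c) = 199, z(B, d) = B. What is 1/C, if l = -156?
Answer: 1/39 ≈ 0.025641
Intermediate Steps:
J(p, Y) = -160
C = 39 (C = 199 - 160 = 39)
1/C = 1/39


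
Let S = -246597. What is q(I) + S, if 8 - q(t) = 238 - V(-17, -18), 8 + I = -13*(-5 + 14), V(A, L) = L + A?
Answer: -246862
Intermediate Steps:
V(A, L) = A + L
I = -125 (I = -8 - 13*(-5 + 14) = -8 - 13*9 = -8 - 117 = -125)
q(t) = -265 (q(t) = 8 - (238 - (-17 - 18)) = 8 - (238 - 1*(-35)) = 8 - (238 + 35) = 8 - 1*273 = 8 - 273 = -265)
q(I) + S = -265 - 246597 = -246862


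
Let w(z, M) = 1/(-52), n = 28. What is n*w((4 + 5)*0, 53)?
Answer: -7/13 ≈ -0.53846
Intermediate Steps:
w(z, M) = -1/52
n*w((4 + 5)*0, 53) = 28*(-1/52) = -7/13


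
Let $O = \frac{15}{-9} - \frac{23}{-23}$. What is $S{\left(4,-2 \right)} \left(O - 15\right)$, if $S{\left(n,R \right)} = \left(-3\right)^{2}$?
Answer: $-141$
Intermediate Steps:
$S{\left(n,R \right)} = 9$
$O = - \frac{2}{3}$ ($O = 15 \left(- \frac{1}{9}\right) - -1 = - \frac{5}{3} + 1 = - \frac{2}{3} \approx -0.66667$)
$S{\left(4,-2 \right)} \left(O - 15\right) = 9 \left(- \frac{2}{3} - 15\right) = 9 \left(- \frac{47}{3}\right) = -141$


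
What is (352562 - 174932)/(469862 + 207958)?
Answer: 5921/22594 ≈ 0.26206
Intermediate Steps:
(352562 - 174932)/(469862 + 207958) = 177630/677820 = 177630*(1/677820) = 5921/22594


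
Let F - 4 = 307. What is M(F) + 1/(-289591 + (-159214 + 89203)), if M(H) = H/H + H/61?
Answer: 133771883/21935722 ≈ 6.0984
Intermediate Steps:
F = 311 (F = 4 + 307 = 311)
M(H) = 1 + H/61 (M(H) = 1 + H*(1/61) = 1 + H/61)
M(F) + 1/(-289591 + (-159214 + 89203)) = (1 + (1/61)*311) + 1/(-289591 + (-159214 + 89203)) = (1 + 311/61) + 1/(-289591 - 70011) = 372/61 + 1/(-359602) = 372/61 - 1/359602 = 133771883/21935722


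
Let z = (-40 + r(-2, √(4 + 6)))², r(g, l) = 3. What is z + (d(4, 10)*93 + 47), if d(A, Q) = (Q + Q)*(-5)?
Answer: -7884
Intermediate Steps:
d(A, Q) = -10*Q (d(A, Q) = (2*Q)*(-5) = -10*Q)
z = 1369 (z = (-40 + 3)² = (-37)² = 1369)
z + (d(4, 10)*93 + 47) = 1369 + (-10*10*93 + 47) = 1369 + (-100*93 + 47) = 1369 + (-9300 + 47) = 1369 - 9253 = -7884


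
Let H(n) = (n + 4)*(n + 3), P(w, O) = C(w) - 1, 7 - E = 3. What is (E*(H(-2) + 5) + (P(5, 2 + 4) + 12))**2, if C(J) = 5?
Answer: 1936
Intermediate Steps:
E = 4 (E = 7 - 1*3 = 7 - 3 = 4)
P(w, O) = 4 (P(w, O) = 5 - 1 = 4)
H(n) = (3 + n)*(4 + n) (H(n) = (4 + n)*(3 + n) = (3 + n)*(4 + n))
(E*(H(-2) + 5) + (P(5, 2 + 4) + 12))**2 = (4*((12 + (-2)**2 + 7*(-2)) + 5) + (4 + 12))**2 = (4*((12 + 4 - 14) + 5) + 16)**2 = (4*(2 + 5) + 16)**2 = (4*7 + 16)**2 = (28 + 16)**2 = 44**2 = 1936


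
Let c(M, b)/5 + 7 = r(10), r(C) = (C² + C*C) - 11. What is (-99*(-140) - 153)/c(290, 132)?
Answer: 13707/910 ≈ 15.063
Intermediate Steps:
r(C) = -11 + 2*C² (r(C) = (C² + C²) - 11 = 2*C² - 11 = -11 + 2*C²)
c(M, b) = 910 (c(M, b) = -35 + 5*(-11 + 2*10²) = -35 + 5*(-11 + 2*100) = -35 + 5*(-11 + 200) = -35 + 5*189 = -35 + 945 = 910)
(-99*(-140) - 153)/c(290, 132) = (-99*(-140) - 153)/910 = (13860 - 153)*(1/910) = 13707*(1/910) = 13707/910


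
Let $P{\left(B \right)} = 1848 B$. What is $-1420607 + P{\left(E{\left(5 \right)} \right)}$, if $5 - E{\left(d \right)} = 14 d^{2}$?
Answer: $-2058167$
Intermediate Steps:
$E{\left(d \right)} = 5 - 14 d^{2}$
$-1420607 + P{\left(E{\left(5 \right)} \right)} = -1420607 + 1848 \left(5 - 14 \cdot 5^{2}\right) = -1420607 + 1848 \left(5 - 350\right) = -1420607 + 1848 \left(-345\right) = -1420607 - 637560 = -2058167$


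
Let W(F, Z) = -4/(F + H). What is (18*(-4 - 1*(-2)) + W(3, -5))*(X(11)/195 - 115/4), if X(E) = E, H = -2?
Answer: 44762/39 ≈ 1147.7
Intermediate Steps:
W(F, Z) = -4/(-2 + F) (W(F, Z) = -4/(F - 2) = -4/(-2 + F))
(18*(-4 - 1*(-2)) + W(3, -5))*(X(11)/195 - 115/4) = (18*(-4 - 1*(-2)) - 4/(-2 + 3))*(11/195 - 115/4) = (18*(-4 + 2) - 4/1)*(11*(1/195) - 115*1/4) = (18*(-2) - 4*1)*(11/195 - 115/4) = (-36 - 4)*(-22381/780) = -40*(-22381/780) = 44762/39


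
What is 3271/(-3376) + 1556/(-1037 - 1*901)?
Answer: -5796127/3271344 ≈ -1.7718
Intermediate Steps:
3271/(-3376) + 1556/(-1037 - 1*901) = 3271*(-1/3376) + 1556/(-1037 - 901) = -3271/3376 + 1556/(-1938) = -3271/3376 + 1556*(-1/1938) = -3271/3376 - 778/969 = -5796127/3271344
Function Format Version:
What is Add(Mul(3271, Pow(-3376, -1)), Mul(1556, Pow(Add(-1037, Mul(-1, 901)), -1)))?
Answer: Rational(-5796127, 3271344) ≈ -1.7718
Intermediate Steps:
Add(Mul(3271, Pow(-3376, -1)), Mul(1556, Pow(Add(-1037, Mul(-1, 901)), -1))) = Add(Mul(3271, Rational(-1, 3376)), Mul(1556, Pow(Add(-1037, -901), -1))) = Add(Rational(-3271, 3376), Mul(1556, Pow(-1938, -1))) = Add(Rational(-3271, 3376), Mul(1556, Rational(-1, 1938))) = Add(Rational(-3271, 3376), Rational(-778, 969)) = Rational(-5796127, 3271344)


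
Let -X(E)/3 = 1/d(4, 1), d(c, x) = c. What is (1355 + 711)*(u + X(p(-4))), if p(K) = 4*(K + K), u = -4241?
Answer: -17526911/2 ≈ -8.7635e+6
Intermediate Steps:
p(K) = 8*K (p(K) = 4*(2*K) = 8*K)
X(E) = -3/4
(1355 + 711)*(u + X(p(-4))) = (1355 + 711)*(-4241 - 3/4) = 2066*(-16967/4) = -17526911/2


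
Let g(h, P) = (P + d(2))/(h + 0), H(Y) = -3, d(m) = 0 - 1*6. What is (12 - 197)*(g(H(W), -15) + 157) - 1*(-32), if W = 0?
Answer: -30308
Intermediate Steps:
d(m) = -6 (d(m) = 0 - 6 = -6)
g(h, P) = (-6 + P)/h (g(h, P) = (P - 6)/(h + 0) = (-6 + P)/h)
(12 - 197)*(g(H(W), -15) + 157) - 1*(-32) = (12 - 197)*((-6 - 15)/(-3) + 157) - 1*(-32) = -185*(-1/3*(-21) + 157) + 32 = -185*(7 + 157) + 32 = -185*164 + 32 = -30340 + 32 = -30308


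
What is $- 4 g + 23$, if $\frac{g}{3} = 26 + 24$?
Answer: $-577$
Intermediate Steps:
$g = 150$ ($g = 3 \left(26 + 24\right) = 3 \cdot 50 = 150$)
$- 4 g + 23 = \left(-4\right) 150 + 23 = -600 + 23 = -577$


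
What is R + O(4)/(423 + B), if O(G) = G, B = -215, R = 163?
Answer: 8477/52 ≈ 163.02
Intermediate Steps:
R + O(4)/(423 + B) = 163 + 4/(423 - 215) = 163 + 4/208 = 163 + (1/208)*4 = 163 + 1/52 = 8477/52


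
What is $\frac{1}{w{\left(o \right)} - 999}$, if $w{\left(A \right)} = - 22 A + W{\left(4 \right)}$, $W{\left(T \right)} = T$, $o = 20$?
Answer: $- \frac{1}{1435} \approx -0.00069686$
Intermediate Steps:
$w{\left(A \right)} = 4 - 22 A$ ($w{\left(A \right)} = - 22 A + 4 = 4 - 22 A$)
$\frac{1}{w{\left(o \right)} - 999} = \frac{1}{\left(4 - 440\right) - 999} = \frac{1}{-436 - 999} = \frac{1}{-1435} = - \frac{1}{1435}$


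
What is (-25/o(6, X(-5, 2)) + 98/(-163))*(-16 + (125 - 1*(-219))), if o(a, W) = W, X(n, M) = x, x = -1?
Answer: 1304456/163 ≈ 8002.8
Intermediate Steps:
X(n, M) = -1
(-25/o(6, X(-5, 2)) + 98/(-163))*(-16 + (125 - 1*(-219))) = (-25/(-1) + 98/(-163))*(-16 + (125 - 1*(-219))) = (-25*(-1) + 98*(-1/163))*(-16 + (125 + 219)) = (25 - 98/163)*(-16 + 344) = (3977/163)*328 = 1304456/163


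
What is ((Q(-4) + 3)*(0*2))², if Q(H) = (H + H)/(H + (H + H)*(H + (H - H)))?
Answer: 0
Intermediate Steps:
Q(H) = 2*H/(H + 2*H²) (Q(H) = (2*H)/(H + (2*H)*(H + 0)) = (2*H)/(H + (2*H)*H) = (2*H)/(H + 2*H²) = 2*H/(H + 2*H²))
((Q(-4) + 3)*(0*2))² = ((2/(1 + 2*(-4)) + 3)*(0*2))² = ((2/(1 - 8) + 3)*0)² = ((2/(-7) + 3)*0)² = ((2*(-⅐) + 3)*0)² = ((-2/7 + 3)*0)² = ((19/7)*0)² = 0² = 0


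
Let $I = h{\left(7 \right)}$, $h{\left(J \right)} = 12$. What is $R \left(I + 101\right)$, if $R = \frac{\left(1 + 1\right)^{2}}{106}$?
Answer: $\frac{226}{53} \approx 4.2642$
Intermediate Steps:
$I = 12$
$R = \frac{2}{53}$ ($R = 2^{2} \cdot \frac{1}{106} = 4 \cdot \frac{1}{106} = \frac{2}{53} \approx 0.037736$)
$R \left(I + 101\right) = \frac{2 \left(12 + 101\right)}{53} = \frac{2}{53} \cdot 113 = \frac{226}{53}$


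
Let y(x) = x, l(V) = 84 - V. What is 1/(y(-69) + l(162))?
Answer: -1/147 ≈ -0.0068027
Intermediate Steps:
1/(y(-69) + l(162)) = 1/(-69 + (84 - 1*162)) = 1/(-69 + (84 - 162)) = 1/(-69 - 78) = 1/(-147) = -1/147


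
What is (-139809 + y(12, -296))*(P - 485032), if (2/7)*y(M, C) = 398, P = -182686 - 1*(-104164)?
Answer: 78004890464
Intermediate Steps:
P = -78522 (P = -182686 + 104164 = -78522)
y(M, C) = 1393 (y(M, C) = (7/2)*398 = 1393)
(-139809 + y(12, -296))*(P - 485032) = (-139809 + 1393)*(-78522 - 485032) = -138416*(-563554) = 78004890464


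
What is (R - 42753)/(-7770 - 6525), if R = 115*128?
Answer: 28033/14295 ≈ 1.9610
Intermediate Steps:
R = 14720
(R - 42753)/(-7770 - 6525) = (14720 - 42753)/(-7770 - 6525) = -28033/(-14295) = -28033*(-1/14295) = 28033/14295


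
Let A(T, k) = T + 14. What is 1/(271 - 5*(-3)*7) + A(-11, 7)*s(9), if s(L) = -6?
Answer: -6767/376 ≈ -17.997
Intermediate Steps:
A(T, k) = 14 + T
1/(271 - 5*(-3)*7) + A(-11, 7)*s(9) = 1/(271 - 5*(-3)*7) + (14 - 11)*(-6) = 1/(271 + 15*7) + 3*(-6) = 1/(271 + 105) - 18 = 1/376 - 18 = -6767/376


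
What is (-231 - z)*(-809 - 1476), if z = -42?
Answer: 431865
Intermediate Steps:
(-231 - z)*(-809 - 1476) = (-231 - 1*(-42))*(-809 - 1476) = (-231 + 42)*(-2285) = -189*(-2285) = 431865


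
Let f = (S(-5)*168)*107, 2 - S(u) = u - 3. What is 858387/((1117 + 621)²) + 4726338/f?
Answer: 601287007033/22624623560 ≈ 26.577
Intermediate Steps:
S(u) = 5 - u (S(u) = 2 - (u - 3) = 2 - (-3 + u) = 2 + (3 - u) = 5 - u)
f = 179760 (f = ((5 - 1*(-5))*168)*107 = ((5 + 5)*168)*107 = (10*168)*107 = 1680*107 = 179760)
858387/((1117 + 621)²) + 4726338/f = 858387/((1117 + 621)²) + 4726338/179760 = 858387/(1738²) + 4726338*(1/179760) = 858387/3020644 + 787723/29960 = 601287007033/22624623560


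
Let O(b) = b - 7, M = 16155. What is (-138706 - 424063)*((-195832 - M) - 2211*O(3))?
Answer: 114322582967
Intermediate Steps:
O(b) = -7 + b
(-138706 - 424063)*((-195832 - M) - 2211*O(3)) = (-138706 - 424063)*((-195832 - 1*16155) - 2211*(-7 + 3)) = -562769*((-195832 - 16155) - 2211*(-4)) = -562769*(-211987 + 8844) = -562769*(-203143) = 114322582967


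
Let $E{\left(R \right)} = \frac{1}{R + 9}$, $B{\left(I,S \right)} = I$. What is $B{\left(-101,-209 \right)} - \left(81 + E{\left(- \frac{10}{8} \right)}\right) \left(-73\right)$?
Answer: $\frac{180464}{31} \approx 5821.4$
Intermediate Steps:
$E{\left(R \right)} = \frac{1}{9 + R}$
$B{\left(-101,-209 \right)} - \left(81 + E{\left(- \frac{10}{8} \right)}\right) \left(-73\right) = -101 - \left(81 + \frac{1}{9 - \frac{10}{8}}\right) \left(-73\right) = -101 - \left(81 + \frac{1}{9 - \frac{5}{4}}\right) \left(-73\right) = -101 - \left(81 + \frac{1}{\frac{31}{4}}\right) \left(-73\right) = -101 - \left(81 + \frac{4}{31}\right) \left(-73\right) = -101 - \frac{2515}{31} \left(-73\right) = -101 - - \frac{183595}{31} = -101 + \frac{183595}{31} = \frac{180464}{31}$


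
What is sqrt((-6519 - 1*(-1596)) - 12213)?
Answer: 12*I*sqrt(119) ≈ 130.9*I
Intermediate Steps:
sqrt((-6519 - 1*(-1596)) - 12213) = sqrt((-6519 + 1596) - 12213) = sqrt(-4923 - 12213) = sqrt(-17136) = 12*I*sqrt(119)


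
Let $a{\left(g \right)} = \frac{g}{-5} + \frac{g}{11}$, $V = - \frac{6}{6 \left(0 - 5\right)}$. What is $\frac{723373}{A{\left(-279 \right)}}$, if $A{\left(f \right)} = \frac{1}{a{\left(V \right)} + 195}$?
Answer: $\frac{38786536887}{275} \approx 1.4104 \cdot 10^{8}$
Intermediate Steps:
$V = \frac{1}{5}$ ($V = - \frac{6}{6 \left(-5\right)} = - \frac{6}{-30} = \left(-6\right) \left(- \frac{1}{30}\right) = \frac{1}{5} \approx 0.2$)
$a{\left(g \right)} = - \frac{6 g}{55}$ ($a{\left(g \right)} = g \left(- \frac{1}{5}\right) + g \frac{1}{11} = - \frac{g}{5} + \frac{g}{11} = - \frac{6 g}{55}$)
$A{\left(f \right)} = \frac{275}{53619}$ ($A{\left(f \right)} = \frac{1}{\left(- \frac{6}{55}\right) \frac{1}{5} + 195} = \frac{1}{- \frac{6}{275} + 195} = \frac{1}{\frac{53619}{275}} = \frac{275}{53619}$)
$\frac{723373}{A{\left(-279 \right)}} = \frac{723373}{\frac{275}{53619}} = 723373 \cdot \frac{53619}{275} = \frac{38786536887}{275}$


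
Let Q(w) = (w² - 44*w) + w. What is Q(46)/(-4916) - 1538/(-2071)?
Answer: 3637505/5090518 ≈ 0.71457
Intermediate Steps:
Q(w) = w² - 43*w
Q(46)/(-4916) - 1538/(-2071) = (46*(-43 + 46))/(-4916) - 1538/(-2071) = (46*3)*(-1/4916) - 1538*(-1/2071) = 138*(-1/4916) + 1538/2071 = -69/2458 + 1538/2071 = 3637505/5090518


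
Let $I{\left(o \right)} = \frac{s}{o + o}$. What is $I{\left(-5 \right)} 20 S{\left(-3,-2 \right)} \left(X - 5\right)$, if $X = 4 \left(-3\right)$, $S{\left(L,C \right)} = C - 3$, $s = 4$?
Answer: $-680$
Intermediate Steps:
$S{\left(L,C \right)} = -3 + C$ ($S{\left(L,C \right)} = C - 3 = -3 + C$)
$X = -12$
$I{\left(o \right)} = \frac{2}{o}$ ($I{\left(o \right)} = \frac{4}{o + o} = \frac{4}{2 o} = 4 \frac{1}{2 o} = \frac{2}{o}$)
$I{\left(-5 \right)} 20 S{\left(-3,-2 \right)} \left(X - 5\right) = \frac{2}{-5} \cdot 20 \left(-3 - 2\right) \left(-12 - 5\right) = 2 \left(- \frac{1}{5}\right) 20 \left(\left(-5\right) \left(-17\right)\right) = \left(- \frac{2}{5}\right) 20 \cdot 85 = \left(-8\right) 85 = -680$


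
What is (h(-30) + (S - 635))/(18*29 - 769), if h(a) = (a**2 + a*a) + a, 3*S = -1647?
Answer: -586/247 ≈ -2.3725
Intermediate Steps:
S = -549 (S = (1/3)*(-1647) = -549)
h(a) = a + 2*a**2 (h(a) = (a**2 + a**2) + a = 2*a**2 + a = a + 2*a**2)
(h(-30) + (S - 635))/(18*29 - 769) = (-30*(1 + 2*(-30)) + (-549 - 635))/(18*29 - 769) = (-30*(1 - 60) - 1184)/(522 - 769) = (-30*(-59) - 1184)/(-247) = (1770 - 1184)*(-1/247) = 586*(-1/247) = -586/247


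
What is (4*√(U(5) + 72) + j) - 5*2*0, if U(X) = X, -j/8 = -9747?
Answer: 77976 + 4*√77 ≈ 78011.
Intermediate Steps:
j = 77976 (j = -8*(-9747) = 77976)
(4*√(U(5) + 72) + j) - 5*2*0 = (4*√(5 + 72) + 77976) - 5*2*0 = (4*√77 + 77976) - 10*0 = (77976 + 4*√77) + 0 = 77976 + 4*√77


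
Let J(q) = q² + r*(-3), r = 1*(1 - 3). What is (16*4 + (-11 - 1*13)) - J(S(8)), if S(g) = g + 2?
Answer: -66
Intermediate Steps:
S(g) = 2 + g
r = -2 (r = 1*(-2) = -2)
J(q) = 6 + q² (J(q) = q² - 2*(-3) = q² + 6 = 6 + q²)
(16*4 + (-11 - 1*13)) - J(S(8)) = (16*4 + (-11 - 1*13)) - (6 + (2 + 8)²) = (64 + (-11 - 13)) - (6 + 10²) = (64 - 24) - (6 + 100) = 40 - 1*106 = 40 - 106 = -66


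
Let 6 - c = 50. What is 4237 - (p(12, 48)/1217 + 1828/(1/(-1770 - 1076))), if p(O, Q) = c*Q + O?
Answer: 6336586425/1217 ≈ 5.2067e+6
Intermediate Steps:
c = -44 (c = 6 - 1*50 = 6 - 50 = -44)
p(O, Q) = O - 44*Q (p(O, Q) = -44*Q + O = O - 44*Q)
4237 - (p(12, 48)/1217 + 1828/(1/(-1770 - 1076))) = 4237 - ((12 - 44*48)/1217 + 1828/(1/(-1770 - 1076))) = 4237 - ((12 - 2112)*(1/1217) + 1828/(1/(-2846))) = 4237 - (-2100*1/1217 + 1828/(-1/2846)) = 4237 - (-2100/1217 + 1828*(-2846)) = 4237 - (-2100/1217 - 5202488) = 4237 - 1*(-6331429996/1217) = 4237 + 6331429996/1217 = 6336586425/1217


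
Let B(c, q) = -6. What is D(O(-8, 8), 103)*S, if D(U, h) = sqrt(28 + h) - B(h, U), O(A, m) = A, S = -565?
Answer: -3390 - 565*sqrt(131) ≈ -9856.7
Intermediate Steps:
D(U, h) = 6 + sqrt(28 + h) (D(U, h) = sqrt(28 + h) - 1*(-6) = sqrt(28 + h) + 6 = 6 + sqrt(28 + h))
D(O(-8, 8), 103)*S = (6 + sqrt(28 + 103))*(-565) = (6 + sqrt(131))*(-565) = -3390 - 565*sqrt(131)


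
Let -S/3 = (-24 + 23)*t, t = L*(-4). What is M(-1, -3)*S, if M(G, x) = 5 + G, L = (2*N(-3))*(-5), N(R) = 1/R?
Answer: -160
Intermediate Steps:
N(R) = 1/R
L = 10/3 (L = (2/(-3))*(-5) = (2*(-⅓))*(-5) = -⅔*(-5) = 10/3 ≈ 3.3333)
t = -40/3 (t = (10/3)*(-4) = -40/3 ≈ -13.333)
S = -40 (S = -3*(-24 + 23)*(-40)/3 = -(-3)*(-40)/3 = -3*40/3 = -40)
M(-1, -3)*S = (5 - 1)*(-40) = 4*(-40) = -160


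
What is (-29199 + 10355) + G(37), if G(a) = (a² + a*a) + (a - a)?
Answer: -16106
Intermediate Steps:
G(a) = 2*a² (G(a) = (a² + a²) + 0 = 2*a² + 0 = 2*a²)
(-29199 + 10355) + G(37) = (-29199 + 10355) + 2*37² = -18844 + 2*1369 = -18844 + 2738 = -16106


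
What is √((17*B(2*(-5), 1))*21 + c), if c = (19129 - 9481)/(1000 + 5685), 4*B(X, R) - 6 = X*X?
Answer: √1691387639970/13370 ≈ 97.272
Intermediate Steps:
B(X, R) = 3/2 + X²/4 (B(X, R) = 3/2 + (X*X)/4 = 3/2 + X²/4)
c = 9648/6685 ≈ 1.4432
√((17*B(2*(-5), 1))*21 + c) = √((17*(3/2 + (2*(-5))²/4))*21 + 9648/6685) = √((17*(3/2 + (¼)*(-10)²))*21 + 9648/6685) = √((17*(3/2 + (¼)*100))*21 + 9648/6685) = √((17*(3/2 + 25))*21 + 9648/6685) = √((17*(53/2))*21 + 9648/6685) = √((901/2)*21 + 9648/6685) = √(18921/2 + 9648/6685) = √(126506181/13370) = √1691387639970/13370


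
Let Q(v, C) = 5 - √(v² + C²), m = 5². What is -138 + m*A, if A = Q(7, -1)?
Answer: -13 - 125*√2 ≈ -189.78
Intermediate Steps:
m = 25
Q(v, C) = 5 - √(C² + v²)
A = 5 - 5*√2 (A = 5 - √((-1)² + 7²) = 5 - √(1 + 49) = 5 - √50 = 5 - 5*√2 ≈ -2.0711)
-138 + m*A = -138 + 25*(5 - 5*√2) = -138 + (125 - 125*√2) = -13 - 125*√2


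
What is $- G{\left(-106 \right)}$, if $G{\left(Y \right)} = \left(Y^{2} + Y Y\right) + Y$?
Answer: $-22366$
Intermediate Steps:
$G{\left(Y \right)} = Y + 2 Y^{2}$ ($G{\left(Y \right)} = \left(Y^{2} + Y^{2}\right) + Y = 2 Y^{2} + Y = Y + 2 Y^{2}$)
$- G{\left(-106 \right)} = - \left(-106\right) \left(1 + 2 \left(-106\right)\right) = - \left(-106\right) \left(1 - 212\right) = - \left(-106\right) \left(-211\right) = \left(-1\right) 22366 = -22366$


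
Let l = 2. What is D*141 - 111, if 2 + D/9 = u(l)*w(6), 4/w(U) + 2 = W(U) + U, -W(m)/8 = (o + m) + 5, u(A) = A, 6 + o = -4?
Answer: -5187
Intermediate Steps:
o = -10 (o = -6 - 4 = -10)
W(m) = 40 - 8*m (W(m) = -8*((-10 + m) + 5) = -8*(-5 + m) = 40 - 8*m)
w(U) = 4/(38 - 7*U) (w(U) = 4/(-2 + ((40 - 8*U) + U)) = 4/(-2 + (40 - 7*U)) = 4/(38 - 7*U))
D = -36 (D = -18 + 9*(2*(-4/(-38 + 7*6))) = -18 + 9*(2*(-4/(-38 + 42))) = -18 + 9*(2*(-4/4)) = -18 + 9*(2*(-4*1/4)) = -18 + 9*(2*(-1)) = -18 + 9*(-2) = -18 - 18 = -36)
D*141 - 111 = -36*141 - 111 = -5076 - 111 = -5187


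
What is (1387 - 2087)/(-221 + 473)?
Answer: -25/9 ≈ -2.7778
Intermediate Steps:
(1387 - 2087)/(-221 + 473) = -700/252 = -700*1/252 = -25/9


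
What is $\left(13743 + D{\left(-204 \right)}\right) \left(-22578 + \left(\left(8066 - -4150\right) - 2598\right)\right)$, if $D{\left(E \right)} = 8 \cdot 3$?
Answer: $-178420320$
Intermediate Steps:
$D{\left(E \right)} = 24$
$\left(13743 + D{\left(-204 \right)}\right) \left(-22578 + \left(\left(8066 - -4150\right) - 2598\right)\right) = \left(13743 + 24\right) \left(-22578 + \left(\left(8066 - -4150\right) - 2598\right)\right) = 13767 \left(-22578 + \left(\left(8066 + 4150\right) - 2598\right)\right) = 13767 \left(-22578 + \left(12216 - 2598\right)\right) = 13767 \left(-22578 + 9618\right) = 13767 \left(-12960\right) = -178420320$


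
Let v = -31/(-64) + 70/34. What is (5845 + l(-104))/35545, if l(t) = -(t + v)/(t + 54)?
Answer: 63571523/386729600 ≈ 0.16438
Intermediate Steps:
v = 2767/1088 (v = -31*(-1/64) + 70*(1/34) = 31/64 + 35/17 = 2767/1088 ≈ 2.5432)
l(t) = -(2767/1088 + t)/(54 + t) (l(t) = -(t + 2767/1088)/(t + 54) = -(2767/1088 + t)/(54 + t))
(5845 + l(-104))/35545 = (5845 + (-2767/1088 - 1*(-104))/(54 - 104))/35545 = (5845 + (-2767/1088 + 104)/(-50))*(1/35545) = (5845 - 1/50*110385/1088)*(1/35545) = (5845 - 22077/10880)*(1/35545) = (63571523/10880)*(1/35545) = 63571523/386729600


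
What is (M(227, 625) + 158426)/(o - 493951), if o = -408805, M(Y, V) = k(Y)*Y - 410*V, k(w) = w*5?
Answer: -159821/902756 ≈ -0.17704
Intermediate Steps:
k(w) = 5*w
M(Y, V) = -410*V + 5*Y² (M(Y, V) = (5*Y)*Y - 410*V = 5*Y² - 410*V = -410*V + 5*Y²)
(M(227, 625) + 158426)/(o - 493951) = ((-410*625 + 5*227²) + 158426)/(-408805 - 493951) = ((-256250 + 5*51529) + 158426)/(-902756) = ((-256250 + 257645) + 158426)*(-1/902756) = (1395 + 158426)*(-1/902756) = 159821*(-1/902756) = -159821/902756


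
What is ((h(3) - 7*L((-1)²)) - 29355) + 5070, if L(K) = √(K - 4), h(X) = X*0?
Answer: -24285 - 7*I*√3 ≈ -24285.0 - 12.124*I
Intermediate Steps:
h(X) = 0
L(K) = √(-4 + K)
((h(3) - 7*L((-1)²)) - 29355) + 5070 = ((0 - 7*√(-4 + (-1)²)) - 29355) + 5070 = ((0 - 7*√(-4 + 1)) - 29355) + 5070 = ((0 - 7*I*√3) - 29355) + 5070 = (-7*I*√3 - 29355) + 5070 = (-29355 - 7*I*√3) + 5070 = -24285 - 7*I*√3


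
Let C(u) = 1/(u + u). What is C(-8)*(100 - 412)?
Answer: 39/2 ≈ 19.500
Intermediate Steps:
C(u) = 1/(2*u)
C(-8)*(100 - 412) = ((1/2)/(-8))*(100 - 412) = ((1/2)*(-1/8))*(-312) = -1/16*(-312) = 39/2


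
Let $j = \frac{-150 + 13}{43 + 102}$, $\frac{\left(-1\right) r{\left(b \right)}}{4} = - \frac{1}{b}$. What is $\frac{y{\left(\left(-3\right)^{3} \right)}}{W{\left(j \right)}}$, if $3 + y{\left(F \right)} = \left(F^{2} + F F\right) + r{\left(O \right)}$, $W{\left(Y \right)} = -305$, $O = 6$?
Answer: $- \frac{4367}{915} \approx -4.7727$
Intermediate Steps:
$r{\left(b \right)} = \frac{4}{b}$ ($r{\left(b \right)} = - 4 \left(- \frac{1}{b}\right) = \frac{4}{b}$)
$j = - \frac{137}{145} \approx -0.94483$
$y{\left(F \right)} = - \frac{7}{3} + 2 F^{2}$ ($y{\left(F \right)} = -3 + \left(\left(F^{2} + F F\right) + \frac{4}{6}\right) = -3 + \left(\left(F^{2} + F^{2}\right) + 4 \cdot \frac{1}{6}\right) = -3 + \left(2 F^{2} + \frac{2}{3}\right) = -3 + \left(\frac{2}{3} + 2 F^{2}\right) = - \frac{7}{3} + 2 F^{2}$)
$\frac{y{\left(\left(-3\right)^{3} \right)}}{W{\left(j \right)}} = \frac{- \frac{7}{3} + 2 \left(\left(-3\right)^{3}\right)^{2}}{-305} = \left(- \frac{7}{3} + 2 \left(-27\right)^{2}\right) \left(- \frac{1}{305}\right) = \left(- \frac{7}{3} + 2 \cdot 729\right) \left(- \frac{1}{305}\right) = \left(- \frac{7}{3} + 1458\right) \left(- \frac{1}{305}\right) = \frac{4367}{3} \left(- \frac{1}{305}\right) = - \frac{4367}{915}$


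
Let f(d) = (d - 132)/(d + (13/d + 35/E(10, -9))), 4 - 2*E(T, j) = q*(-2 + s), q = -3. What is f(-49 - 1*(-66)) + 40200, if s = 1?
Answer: 59976445/1492 ≈ 40199.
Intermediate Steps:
E(T, j) = 1/2 (E(T, j) = 2 - (-3)*(-2 + 1)/2 = 2 - (-3)*(-1)/2 = 2 - 1/2*3 = 2 - 3/2 = 1/2)
f(d) = (-132 + d)/(70 + d + 13/d) (f(d) = (d - 132)/(d + (13/d + 35/(1/2))) = (-132 + d)/(d + (13/d + 35*2)) = (-132 + d)/(d + (13/d + 70)) = (-132 + d)/(d + (70 + 13/d)) = (-132 + d)/(70 + d + 13/d))
f(-49 - 1*(-66)) + 40200 = (-49 - 1*(-66))*(-132 + (-49 - 1*(-66)))/(13 + (-49 - 1*(-66))**2 + 70*(-49 - 1*(-66))) + 40200 = (-49 + 66)*(-132 + (-49 + 66))/(13 + (-49 + 66)**2 + 70*(-49 + 66)) + 40200 = 17*(-132 + 17)/(13 + 17**2 + 70*17) + 40200 = 17*(-115)/(13 + 289 + 1190) + 40200 = 17*(-115)/1492 + 40200 = 17*(1/1492)*(-115) + 40200 = -1955/1492 + 40200 = 59976445/1492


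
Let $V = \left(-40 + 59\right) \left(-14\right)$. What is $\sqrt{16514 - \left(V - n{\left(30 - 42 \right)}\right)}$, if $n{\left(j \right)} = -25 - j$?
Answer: $27 \sqrt{23} \approx 129.49$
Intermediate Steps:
$V = -266$ ($V = 19 \left(-14\right) = -266$)
$\sqrt{16514 - \left(V - n{\left(30 - 42 \right)}\right)} = \sqrt{16514 - -253} = \sqrt{16514 + \left(\left(-25 - -12\right) + 266\right)} = \sqrt{16514 + \left(\left(-25 + 12\right) + 266\right)} = \sqrt{16514 + \left(-13 + 266\right)} = \sqrt{16514 + 253} = \sqrt{16767} = 27 \sqrt{23}$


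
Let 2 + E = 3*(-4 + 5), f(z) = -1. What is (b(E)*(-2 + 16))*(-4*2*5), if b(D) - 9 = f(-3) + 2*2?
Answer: -6720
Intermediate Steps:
E = 1 (E = -2 + 3*(-4 + 5) = -2 + 3*1 = -2 + 3 = 1)
b(D) = 12 (b(D) = 9 + (-1 + 2*2) = 9 + (-1 + 4) = 9 + 3 = 12)
(b(E)*(-2 + 16))*(-4*2*5) = (12*(-2 + 16))*(-4*2*5) = (12*14)*(-8*5) = 168*(-40) = -6720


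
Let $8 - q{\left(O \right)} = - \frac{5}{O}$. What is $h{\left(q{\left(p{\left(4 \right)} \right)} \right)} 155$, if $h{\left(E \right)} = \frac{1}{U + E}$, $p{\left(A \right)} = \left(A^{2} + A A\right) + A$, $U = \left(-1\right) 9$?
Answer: $-180$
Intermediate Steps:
$U = -9$
$p{\left(A \right)} = A + 2 A^{2}$ ($p{\left(A \right)} = \left(A^{2} + A^{2}\right) + A = 2 A^{2} + A = A + 2 A^{2}$)
$q{\left(O \right)} = 8 + \frac{5}{O}$ ($q{\left(O \right)} = 8 - - \frac{5}{O} = 8 + \frac{5}{O}$)
$h{\left(E \right)} = \frac{1}{-9 + E}$
$h{\left(q{\left(p{\left(4 \right)} \right)} \right)} 155 = \frac{1}{-9 + \left(8 + \frac{5}{4 \left(1 + 2 \cdot 4\right)}\right)} 155 = \frac{1}{-9 + \left(8 + \frac{5}{4 \left(1 + 8\right)}\right)} 155 = \frac{1}{-9 + \left(8 + \frac{5}{4 \cdot 9}\right)} 155 = \frac{1}{-9 + \left(8 + \frac{5}{36}\right)} 155 = \frac{1}{-9 + \frac{293}{36}} \cdot 155 = \frac{1}{- \frac{31}{36}} \cdot 155 = \left(- \frac{36}{31}\right) 155 = -180$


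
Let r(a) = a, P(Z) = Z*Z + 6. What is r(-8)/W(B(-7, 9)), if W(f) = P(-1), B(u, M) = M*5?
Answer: -8/7 ≈ -1.1429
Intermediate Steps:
B(u, M) = 5*M
P(Z) = 6 + Z² (P(Z) = Z² + 6 = 6 + Z²)
W(f) = 7 (W(f) = 6 + (-1)² = 6 + 1 = 7)
r(-8)/W(B(-7, 9)) = -8/7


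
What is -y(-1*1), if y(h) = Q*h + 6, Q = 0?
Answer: -6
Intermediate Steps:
y(h) = 6 (y(h) = 0*h + 6 = 0 + 6 = 6)
-y(-1*1) = -1*6 = -6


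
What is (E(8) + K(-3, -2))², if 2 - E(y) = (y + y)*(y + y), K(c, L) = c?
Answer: 66049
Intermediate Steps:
E(y) = 2 - 4*y² (E(y) = 2 - (y + y)*(y + y) = 2 - 2*y*2*y = 2 - 4*y²)
(E(8) + K(-3, -2))² = ((2 - 4*8²) - 3)² = ((2 - 4*64) - 3)² = ((2 - 256) - 3)² = (-254 - 3)² = (-257)² = 66049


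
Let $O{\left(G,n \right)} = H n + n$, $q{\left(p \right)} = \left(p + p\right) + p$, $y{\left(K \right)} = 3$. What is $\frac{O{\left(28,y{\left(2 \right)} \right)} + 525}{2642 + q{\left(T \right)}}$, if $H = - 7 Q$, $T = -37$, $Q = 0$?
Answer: $\frac{528}{2531} \approx 0.20861$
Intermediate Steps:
$H = 0$ ($H = \left(-7\right) 0 = 0$)
$q{\left(p \right)} = 3 p$ ($q{\left(p \right)} = 2 p + p = 3 p$)
$O{\left(G,n \right)} = n$ ($O{\left(G,n \right)} = 0 n + n = 0 + n = n$)
$\frac{O{\left(28,y{\left(2 \right)} \right)} + 525}{2642 + q{\left(T \right)}} = \frac{3 + 525}{2642 + 3 \left(-37\right)} = \frac{528}{2642 - 111} = \frac{528}{2531}$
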